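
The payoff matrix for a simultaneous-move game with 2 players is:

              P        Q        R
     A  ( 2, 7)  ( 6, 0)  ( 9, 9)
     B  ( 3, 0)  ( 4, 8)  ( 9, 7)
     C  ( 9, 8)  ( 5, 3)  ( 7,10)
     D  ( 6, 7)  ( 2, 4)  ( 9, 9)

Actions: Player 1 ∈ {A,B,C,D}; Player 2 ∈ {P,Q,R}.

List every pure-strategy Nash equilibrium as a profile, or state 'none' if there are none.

(A,P): not NE [P1→C gives 9>2; P2→R gives 9>7]
(A,Q): not NE [P2→R gives 9>0]
(A,R): NE
(B,P): not NE [P1→C gives 9>3; P2→Q gives 8>0]
(B,Q): not NE [P1→A gives 6>4]
(B,R): not NE [P2→Q gives 8>7]
(C,P): not NE [P2→R gives 10>8]
(C,Q): not NE [P1→A gives 6>5; P2→R gives 10>3]
(C,R): not NE [P1→D gives 9>7]
(D,P): not NE [P1→C gives 9>6; P2→R gives 9>7]
(D,Q): not NE [P1→A gives 6>2; P2→R gives 9>4]
(D,R): NE

PSNE = {(A,R), (D,R)}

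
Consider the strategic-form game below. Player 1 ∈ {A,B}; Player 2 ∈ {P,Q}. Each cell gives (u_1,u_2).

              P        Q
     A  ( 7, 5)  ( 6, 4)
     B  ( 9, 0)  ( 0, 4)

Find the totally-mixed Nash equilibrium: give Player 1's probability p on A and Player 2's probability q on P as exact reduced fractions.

P1 indiff ⇒ q·7+(1-q)·6 = q·9+(1-q)·0 ⇒ q(-2) = (1-q)(-6) ⇒ q = 3/4
P2 indiff ⇒ p·5+(1-p)·0 = p·4+(1-p)·4 ⇒ p(1) = (1-p)(4) ⇒ p = 4/5

p=4/5, q=3/4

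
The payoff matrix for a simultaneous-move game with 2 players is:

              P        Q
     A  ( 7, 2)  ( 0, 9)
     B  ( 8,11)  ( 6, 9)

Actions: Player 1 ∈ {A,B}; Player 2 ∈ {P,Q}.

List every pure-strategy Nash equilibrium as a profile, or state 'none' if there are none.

PSNE = {(B,P)}

(A,P): not NE [P1→B gives 8>7; P2→Q gives 9>2]
(A,Q): not NE [P1→B gives 6>0]
(B,P): NE
(B,Q): not NE [P2→P gives 11>9]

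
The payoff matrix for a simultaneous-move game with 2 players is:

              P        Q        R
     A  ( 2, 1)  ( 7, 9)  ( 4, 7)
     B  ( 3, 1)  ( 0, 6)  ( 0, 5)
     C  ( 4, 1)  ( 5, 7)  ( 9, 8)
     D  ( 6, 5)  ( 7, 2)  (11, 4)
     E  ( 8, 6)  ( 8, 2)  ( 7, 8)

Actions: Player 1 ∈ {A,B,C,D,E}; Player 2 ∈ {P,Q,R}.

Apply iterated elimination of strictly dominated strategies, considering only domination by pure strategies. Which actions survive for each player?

Survivors P1:{D,E} P2:{P,R}

P1 drop A (E beats it: P:8>2 Q:8>7 R:7>4)
P1 drop B (C beats it: P:4>3 Q:5>0 R:9>0)
P1 drop C (D beats it: P:6>4 Q:7>5 R:11>9)
P2 drop Q (P beats it: D:5>2 E:6>2)
P1→{D,E} P2→{P,R}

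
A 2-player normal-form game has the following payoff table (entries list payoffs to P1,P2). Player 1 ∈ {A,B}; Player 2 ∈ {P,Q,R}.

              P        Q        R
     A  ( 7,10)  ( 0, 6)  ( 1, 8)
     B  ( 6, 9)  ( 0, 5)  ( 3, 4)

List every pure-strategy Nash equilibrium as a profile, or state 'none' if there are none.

NE set: (A,P)

(A,P): NE
(A,Q): not NE [P2→P gives 10>6]
(A,R): not NE [P1→B gives 3>1; P2→P gives 10>8]
(B,P): not NE [P1→A gives 7>6]
(B,Q): not NE [P2→P gives 9>5]
(B,R): not NE [P2→P gives 9>4]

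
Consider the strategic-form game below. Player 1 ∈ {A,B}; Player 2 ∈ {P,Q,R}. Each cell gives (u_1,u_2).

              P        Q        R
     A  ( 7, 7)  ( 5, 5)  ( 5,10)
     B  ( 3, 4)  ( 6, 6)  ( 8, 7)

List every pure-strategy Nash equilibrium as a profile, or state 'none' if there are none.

(A,P): not NE [P2→R gives 10>7]
(A,Q): not NE [P1→B gives 6>5; P2→R gives 10>5]
(A,R): not NE [P1→B gives 8>5]
(B,P): not NE [P1→A gives 7>3; P2→R gives 7>4]
(B,Q): not NE [P2→R gives 7>6]
(B,R): NE

Nash profiles: (B,R)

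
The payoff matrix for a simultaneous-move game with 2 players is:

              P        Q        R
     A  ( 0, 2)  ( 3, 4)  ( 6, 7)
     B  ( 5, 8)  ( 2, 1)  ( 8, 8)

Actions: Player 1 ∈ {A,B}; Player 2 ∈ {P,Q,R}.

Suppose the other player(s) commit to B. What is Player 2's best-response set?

BR_2 = {P,R}

u_2(P vs B) = 8
u_2(Q vs B) = 1
u_2(R vs B) = 8
max payoff 8 at {P,R}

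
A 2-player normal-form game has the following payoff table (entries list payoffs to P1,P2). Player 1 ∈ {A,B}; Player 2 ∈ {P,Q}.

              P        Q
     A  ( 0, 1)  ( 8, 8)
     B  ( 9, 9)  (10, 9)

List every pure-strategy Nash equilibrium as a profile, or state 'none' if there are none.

PSNE = {(B,P), (B,Q)}

(A,P): not NE [P1→B gives 9>0; P2→Q gives 8>1]
(A,Q): not NE [P1→B gives 10>8]
(B,P): NE
(B,Q): NE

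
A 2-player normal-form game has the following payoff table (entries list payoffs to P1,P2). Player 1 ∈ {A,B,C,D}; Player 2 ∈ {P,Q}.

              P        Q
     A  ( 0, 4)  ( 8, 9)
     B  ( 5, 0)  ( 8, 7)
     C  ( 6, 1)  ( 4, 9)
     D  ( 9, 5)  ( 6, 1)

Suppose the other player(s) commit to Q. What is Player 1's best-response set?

argmax u_1 = {A,B}

u_1(A vs Q) = 8
u_1(B vs Q) = 8
u_1(C vs Q) = 4
u_1(D vs Q) = 6
max payoff 8 at {A,B}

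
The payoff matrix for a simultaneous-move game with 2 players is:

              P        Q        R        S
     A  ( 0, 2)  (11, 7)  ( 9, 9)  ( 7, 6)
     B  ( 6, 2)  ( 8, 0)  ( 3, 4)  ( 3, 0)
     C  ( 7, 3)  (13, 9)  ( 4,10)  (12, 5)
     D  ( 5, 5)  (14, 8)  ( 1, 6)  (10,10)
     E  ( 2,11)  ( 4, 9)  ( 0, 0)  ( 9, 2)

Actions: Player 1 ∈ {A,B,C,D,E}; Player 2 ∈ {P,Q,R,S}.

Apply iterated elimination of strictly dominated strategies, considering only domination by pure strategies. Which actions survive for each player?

IESDS → P1:{A,C,D} P2:{Q,R,S}

P1 drop B (C beats it: P:7>6 Q:13>8 R:4>3 S:12>3)
P1 drop E (C beats it: P:7>2 Q:13>4 R:4>0 S:12>9)
P2 drop P (Q beats it: A:7>2 C:9>3 D:8>5)
P1→{A,C,D} P2→{Q,R,S}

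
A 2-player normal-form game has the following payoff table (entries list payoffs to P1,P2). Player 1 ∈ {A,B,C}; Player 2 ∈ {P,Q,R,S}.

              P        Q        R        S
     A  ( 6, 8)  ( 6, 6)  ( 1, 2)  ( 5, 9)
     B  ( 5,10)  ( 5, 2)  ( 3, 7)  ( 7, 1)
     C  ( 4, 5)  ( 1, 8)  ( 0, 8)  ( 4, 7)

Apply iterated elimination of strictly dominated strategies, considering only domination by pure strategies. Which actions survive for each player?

Remaining: P1:{A,B} P2:{P,S}

P1 drop C (A beats it: P:6>4 Q:6>1 R:1>0 S:5>4)
P2 drop Q (P beats it: A:8>6 B:10>2)
P2 drop R (P beats it: A:8>2 B:10>7)
P1→{A,B} P2→{P,S}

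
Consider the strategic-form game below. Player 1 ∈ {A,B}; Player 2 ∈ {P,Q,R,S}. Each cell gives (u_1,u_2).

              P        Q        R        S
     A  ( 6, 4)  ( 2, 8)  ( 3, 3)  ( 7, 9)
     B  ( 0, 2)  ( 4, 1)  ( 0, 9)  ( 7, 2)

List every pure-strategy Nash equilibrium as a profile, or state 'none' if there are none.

(A,P): not NE [P2→S gives 9>4]
(A,Q): not NE [P1→B gives 4>2; P2→S gives 9>8]
(A,R): not NE [P2→S gives 9>3]
(A,S): NE
(B,P): not NE [P1→A gives 6>0; P2→R gives 9>2]
(B,Q): not NE [P2→R gives 9>1]
(B,R): not NE [P1→A gives 3>0]
(B,S): not NE [P2→R gives 9>2]

PSNE = {(A,S)}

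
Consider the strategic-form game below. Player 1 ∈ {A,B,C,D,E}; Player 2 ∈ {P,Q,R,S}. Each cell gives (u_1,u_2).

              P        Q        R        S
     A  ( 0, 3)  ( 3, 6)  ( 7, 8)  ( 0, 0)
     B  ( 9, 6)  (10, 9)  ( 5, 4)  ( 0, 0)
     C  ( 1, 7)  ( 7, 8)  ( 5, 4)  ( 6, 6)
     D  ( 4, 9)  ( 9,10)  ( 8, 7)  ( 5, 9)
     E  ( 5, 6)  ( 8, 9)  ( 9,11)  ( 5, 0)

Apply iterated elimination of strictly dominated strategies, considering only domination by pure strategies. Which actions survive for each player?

P1 drop A (D beats it: P:4>0 Q:9>3 R:8>7 S:5>0)
P2 drop P (Q beats it: B:9>6 C:8>7 D:10>9 E:9>6)
P2 drop S (Q beats it: B:9>0 C:8>6 D:10>9 E:9>0)
P1 drop C (D beats it: Q:9>7 R:8>5)
P1→{B,D,E} P2→{Q,R}

Survivors P1:{B,D,E} P2:{Q,R}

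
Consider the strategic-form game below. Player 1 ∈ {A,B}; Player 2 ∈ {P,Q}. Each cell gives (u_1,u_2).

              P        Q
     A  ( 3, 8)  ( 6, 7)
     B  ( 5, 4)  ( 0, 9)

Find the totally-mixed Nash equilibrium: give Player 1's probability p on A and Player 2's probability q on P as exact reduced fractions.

(p,q) = (5/6, 3/4)

P1 indiff ⇒ q·3+(1-q)·6 = q·5+(1-q)·0 ⇒ q(-2) = (1-q)(-6) ⇒ q = 3/4
P2 indiff ⇒ p·8+(1-p)·4 = p·7+(1-p)·9 ⇒ p(1) = (1-p)(5) ⇒ p = 5/6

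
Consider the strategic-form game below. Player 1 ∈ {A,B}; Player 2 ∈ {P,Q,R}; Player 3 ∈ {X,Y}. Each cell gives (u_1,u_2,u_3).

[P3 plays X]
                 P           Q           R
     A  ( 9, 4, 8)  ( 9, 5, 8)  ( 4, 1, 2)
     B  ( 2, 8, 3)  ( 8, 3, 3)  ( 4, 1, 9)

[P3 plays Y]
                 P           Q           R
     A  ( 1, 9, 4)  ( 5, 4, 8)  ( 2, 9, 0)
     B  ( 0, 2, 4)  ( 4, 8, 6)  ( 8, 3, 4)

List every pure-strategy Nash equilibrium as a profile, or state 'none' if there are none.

PSNE = {(A,Q,X)}

(A,P,X): not NE [P2→Q gives 5>4]
(A,P,Y): not NE [P3→X gives 8>4]
(A,Q,X): NE
(A,Q,Y): not NE [P2→R gives 9>4]
(A,R,X): not NE [P2→Q gives 5>1]
(A,R,Y): not NE [P1→B gives 8>2; P3→X gives 2>0]
(B,P,X): not NE [P1→A gives 9>2; P3→Y gives 4>3]
(B,P,Y): not NE [P1→A gives 1>0; P2→Q gives 8>2]
(B,Q,X): not NE [P1→A gives 9>8; P2→P gives 8>3; P3→Y gives 6>3]
(B,Q,Y): not NE [P1→A gives 5>4]
(B,R,X): not NE [P2→P gives 8>1]
(B,R,Y): not NE [P2→Q gives 8>3; P3→X gives 9>4]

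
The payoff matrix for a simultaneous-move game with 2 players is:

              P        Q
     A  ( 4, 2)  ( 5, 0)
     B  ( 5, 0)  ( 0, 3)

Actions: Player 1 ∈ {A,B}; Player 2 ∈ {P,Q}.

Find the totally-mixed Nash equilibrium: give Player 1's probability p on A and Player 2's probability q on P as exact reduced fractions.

P1 mixes 3/5 on A; P2 mixes 5/6 on P

P1 indiff ⇒ q·4+(1-q)·5 = q·5+(1-q)·0 ⇒ q(-1) = (1-q)(-5) ⇒ q = 5/6
P2 indiff ⇒ p·2+(1-p)·0 = p·0+(1-p)·3 ⇒ p(2) = (1-p)(3) ⇒ p = 3/5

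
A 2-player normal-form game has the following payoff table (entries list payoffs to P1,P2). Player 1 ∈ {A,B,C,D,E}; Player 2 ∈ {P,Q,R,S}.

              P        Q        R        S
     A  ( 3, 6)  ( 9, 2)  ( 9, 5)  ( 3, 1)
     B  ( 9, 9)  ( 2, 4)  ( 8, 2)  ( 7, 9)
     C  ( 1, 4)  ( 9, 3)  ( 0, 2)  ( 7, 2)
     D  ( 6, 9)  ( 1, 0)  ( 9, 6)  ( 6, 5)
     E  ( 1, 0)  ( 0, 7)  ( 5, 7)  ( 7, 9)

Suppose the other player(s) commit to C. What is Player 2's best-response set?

argmax u_2 = {P}

u_2(P vs C) = 4
u_2(Q vs C) = 3
u_2(R vs C) = 2
u_2(S vs C) = 2
max payoff 4 at {P}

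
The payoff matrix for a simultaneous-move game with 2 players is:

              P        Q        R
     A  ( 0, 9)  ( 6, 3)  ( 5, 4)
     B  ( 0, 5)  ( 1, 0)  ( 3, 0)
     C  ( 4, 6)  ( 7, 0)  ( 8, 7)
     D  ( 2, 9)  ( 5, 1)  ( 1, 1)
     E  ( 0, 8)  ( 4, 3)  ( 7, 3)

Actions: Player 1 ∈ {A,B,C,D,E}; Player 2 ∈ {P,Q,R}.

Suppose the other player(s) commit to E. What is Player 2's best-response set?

argmax u_2 = {P}

u_2(P vs E) = 8
u_2(Q vs E) = 3
u_2(R vs E) = 3
max payoff 8 at {P}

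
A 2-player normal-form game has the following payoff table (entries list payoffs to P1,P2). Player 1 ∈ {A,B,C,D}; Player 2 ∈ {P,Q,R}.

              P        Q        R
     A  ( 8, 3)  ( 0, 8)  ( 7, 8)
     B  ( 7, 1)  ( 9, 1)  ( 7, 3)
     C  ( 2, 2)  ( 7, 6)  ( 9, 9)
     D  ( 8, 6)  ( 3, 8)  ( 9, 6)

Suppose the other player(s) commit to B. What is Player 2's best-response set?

u_2(P vs B) = 1
u_2(Q vs B) = 1
u_2(R vs B) = 3
max payoff 3 at {R}

argmax u_2 = {R}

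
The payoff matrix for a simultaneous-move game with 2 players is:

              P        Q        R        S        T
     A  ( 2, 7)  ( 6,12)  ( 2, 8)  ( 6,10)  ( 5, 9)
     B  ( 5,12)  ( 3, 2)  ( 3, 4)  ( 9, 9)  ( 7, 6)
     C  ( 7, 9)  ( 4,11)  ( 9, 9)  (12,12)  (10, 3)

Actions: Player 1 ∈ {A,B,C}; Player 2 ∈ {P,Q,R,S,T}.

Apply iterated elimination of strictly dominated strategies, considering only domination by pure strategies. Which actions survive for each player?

P1 drop B (C beats it: P:7>5 Q:4>3 R:9>3 S:12>9 T:10>7)
P2 drop P (Q beats it: A:12>7 C:11>9)
P2 drop R (Q beats it: A:12>8 C:11>9)
P2 drop T (Q beats it: A:12>9 C:11>3)
P1→{A,C} P2→{Q,S}

IESDS → P1:{A,C} P2:{Q,S}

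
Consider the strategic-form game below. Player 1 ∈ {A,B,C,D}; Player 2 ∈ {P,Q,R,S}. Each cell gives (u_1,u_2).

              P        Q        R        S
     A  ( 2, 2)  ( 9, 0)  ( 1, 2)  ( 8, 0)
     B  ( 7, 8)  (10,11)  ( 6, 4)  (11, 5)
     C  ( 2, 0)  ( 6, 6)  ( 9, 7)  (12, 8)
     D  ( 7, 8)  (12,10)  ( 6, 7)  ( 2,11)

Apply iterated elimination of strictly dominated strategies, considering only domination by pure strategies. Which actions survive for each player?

P1 drop A (B beats it: P:7>2 Q:10>9 R:6>1 S:11>8)
P2 drop P (Q beats it: B:11>8 C:6>0 D:10>8)
P2 drop R (S beats it: B:5>4 C:8>7 D:11>7)
P1→{B,C,D} P2→{Q,S}

Remaining: P1:{B,C,D} P2:{Q,S}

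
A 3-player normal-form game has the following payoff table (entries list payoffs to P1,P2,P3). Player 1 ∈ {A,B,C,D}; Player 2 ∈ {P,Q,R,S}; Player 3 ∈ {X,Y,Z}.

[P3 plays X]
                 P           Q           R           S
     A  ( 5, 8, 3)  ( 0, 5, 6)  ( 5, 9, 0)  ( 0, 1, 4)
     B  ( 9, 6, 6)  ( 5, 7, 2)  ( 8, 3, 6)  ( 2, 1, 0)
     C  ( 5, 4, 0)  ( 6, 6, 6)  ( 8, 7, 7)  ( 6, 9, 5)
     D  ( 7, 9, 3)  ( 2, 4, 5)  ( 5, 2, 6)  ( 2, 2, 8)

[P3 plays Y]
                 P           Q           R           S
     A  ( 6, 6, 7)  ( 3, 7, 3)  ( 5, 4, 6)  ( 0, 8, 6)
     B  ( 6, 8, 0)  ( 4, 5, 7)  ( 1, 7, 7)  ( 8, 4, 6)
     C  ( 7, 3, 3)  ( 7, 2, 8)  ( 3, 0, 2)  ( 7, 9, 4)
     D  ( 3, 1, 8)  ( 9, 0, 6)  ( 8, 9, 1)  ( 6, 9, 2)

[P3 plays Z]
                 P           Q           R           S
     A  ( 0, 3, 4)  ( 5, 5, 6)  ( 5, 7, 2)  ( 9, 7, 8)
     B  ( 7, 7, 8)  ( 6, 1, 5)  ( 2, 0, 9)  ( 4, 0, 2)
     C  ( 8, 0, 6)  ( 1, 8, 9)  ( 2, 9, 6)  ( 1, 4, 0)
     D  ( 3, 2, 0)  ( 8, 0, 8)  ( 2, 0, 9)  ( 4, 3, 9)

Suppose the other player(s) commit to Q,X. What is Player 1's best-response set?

BR_1 = {C}

u_1(A vs Q,X) = 0
u_1(B vs Q,X) = 5
u_1(C vs Q,X) = 6
u_1(D vs Q,X) = 2
max payoff 6 at {C}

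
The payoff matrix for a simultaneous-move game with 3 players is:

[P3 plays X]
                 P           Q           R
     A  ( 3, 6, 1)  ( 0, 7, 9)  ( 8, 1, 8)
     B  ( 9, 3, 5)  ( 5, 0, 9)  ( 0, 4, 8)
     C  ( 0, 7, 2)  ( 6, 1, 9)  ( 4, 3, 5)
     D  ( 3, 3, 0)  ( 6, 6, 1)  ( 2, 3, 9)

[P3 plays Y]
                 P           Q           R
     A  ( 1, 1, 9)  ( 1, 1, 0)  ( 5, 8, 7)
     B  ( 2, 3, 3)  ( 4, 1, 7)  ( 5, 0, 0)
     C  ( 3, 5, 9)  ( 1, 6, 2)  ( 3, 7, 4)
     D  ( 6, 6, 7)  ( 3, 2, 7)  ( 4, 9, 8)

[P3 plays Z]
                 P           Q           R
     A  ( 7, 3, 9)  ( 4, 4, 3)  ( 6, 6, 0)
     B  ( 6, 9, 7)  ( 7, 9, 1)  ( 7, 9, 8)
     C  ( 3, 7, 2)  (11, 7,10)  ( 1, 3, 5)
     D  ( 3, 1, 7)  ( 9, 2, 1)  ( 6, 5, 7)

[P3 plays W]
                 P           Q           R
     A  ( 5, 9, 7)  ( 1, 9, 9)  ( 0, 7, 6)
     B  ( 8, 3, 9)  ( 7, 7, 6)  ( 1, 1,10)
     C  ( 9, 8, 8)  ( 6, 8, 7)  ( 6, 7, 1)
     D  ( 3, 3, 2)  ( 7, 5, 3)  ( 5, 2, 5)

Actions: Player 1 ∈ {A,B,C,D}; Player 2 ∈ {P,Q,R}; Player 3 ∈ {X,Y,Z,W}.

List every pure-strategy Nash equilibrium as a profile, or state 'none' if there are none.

Nash profiles: (C,Q,Z)

(A,P,X): not NE [P1→B gives 9>3; P2→Q gives 7>6; P3→Z gives 9>1]
(A,P,Y): not NE [P1→D gives 6>1; P2→R gives 8>1]
(A,P,Z): not NE [P2→R gives 6>3]
(A,P,W): not NE [P1→C gives 9>5; P3→Z gives 9>7]
(A,Q,X): not NE [P1→D gives 6>0]
(A,Q,Y): not NE [P1→B gives 4>1; P2→R gives 8>1; P3→W gives 9>0]
(A,Q,Z): not NE [P1→C gives 11>4; P2→R gives 6>4; P3→W gives 9>3]
(A,Q,W): not NE [P1→D gives 7>1]
(A,R,X): not NE [P2→Q gives 7>1]
(A,R,Y): not NE [P3→X gives 8>7]
(A,R,Z): not NE [P1→B gives 7>6; P3→X gives 8>0]
(A,R,W): not NE [P1→C gives 6>0; P2→Q gives 9>7; P3→X gives 8>6]
(B,P,X): not NE [P2→R gives 4>3; P3→W gives 9>5]
(B,P,Y): not NE [P1→D gives 6>2; P3→W gives 9>3]
(B,P,Z): not NE [P1→A gives 7>6; P3→W gives 9>7]
(B,P,W): not NE [P1→C gives 9>8; P2→Q gives 7>3]
(B,Q,X): not NE [P1→D gives 6>5; P2→R gives 4>0]
(B,Q,Y): not NE [P2→P gives 3>1; P3→X gives 9>7]
(B,Q,Z): not NE [P1→C gives 11>7; P3→X gives 9>1]
(B,Q,W): not NE [P3→X gives 9>6]
(B,R,X): not NE [P1→A gives 8>0; P3→W gives 10>8]
(B,R,Y): not NE [P2→P gives 3>0; P3→W gives 10>0]
(B,R,Z): not NE [P3→W gives 10>8]
(B,R,W): not NE [P1→C gives 6>1; P2→Q gives 7>1]
(C,P,X): not NE [P1→B gives 9>0; P3→Y gives 9>2]
(C,P,Y): not NE [P1→D gives 6>3; P2→R gives 7>5]
(C,P,Z): not NE [P1→A gives 7>3; P3→Y gives 9>2]
(C,P,W): not NE [P3→Y gives 9>8]
(C,Q,X): not NE [P2→P gives 7>1; P3→Z gives 10>9]
(C,Q,Y): not NE [P1→B gives 4>1; P2→R gives 7>6; P3→Z gives 10>2]
(C,Q,Z): NE
(C,Q,W): not NE [P1→D gives 7>6; P3→Z gives 10>7]
(C,R,X): not NE [P1→A gives 8>4; P2→P gives 7>3]
(C,R,Y): not NE [P1→B gives 5>3; P3→Z gives 5>4]
(C,R,Z): not NE [P1→B gives 7>1; P2→Q gives 7>3]
(C,R,W): not NE [P2→Q gives 8>7; P3→Z gives 5>1]
(D,P,X): not NE [P1→B gives 9>3; P2→Q gives 6>3; P3→Z gives 7>0]
(D,P,Y): not NE [P2→R gives 9>6]
(D,P,Z): not NE [P1→A gives 7>3; P2→R gives 5>1]
(D,P,W): not NE [P1→C gives 9>3; P2→Q gives 5>3; P3→Z gives 7>2]
(D,Q,X): not NE [P3→Y gives 7>1]
(D,Q,Y): not NE [P1→B gives 4>3; P2→R gives 9>2]
(D,Q,Z): not NE [P1→C gives 11>9; P2→R gives 5>2; P3→Y gives 7>1]
(D,Q,W): not NE [P3→Y gives 7>3]
(D,R,X): not NE [P1→A gives 8>2; P2→Q gives 6>3]
(D,R,Y): not NE [P1→B gives 5>4; P3→X gives 9>8]
(D,R,Z): not NE [P1→B gives 7>6; P3→X gives 9>7]
(D,R,W): not NE [P1→C gives 6>5; P2→Q gives 5>2; P3→X gives 9>5]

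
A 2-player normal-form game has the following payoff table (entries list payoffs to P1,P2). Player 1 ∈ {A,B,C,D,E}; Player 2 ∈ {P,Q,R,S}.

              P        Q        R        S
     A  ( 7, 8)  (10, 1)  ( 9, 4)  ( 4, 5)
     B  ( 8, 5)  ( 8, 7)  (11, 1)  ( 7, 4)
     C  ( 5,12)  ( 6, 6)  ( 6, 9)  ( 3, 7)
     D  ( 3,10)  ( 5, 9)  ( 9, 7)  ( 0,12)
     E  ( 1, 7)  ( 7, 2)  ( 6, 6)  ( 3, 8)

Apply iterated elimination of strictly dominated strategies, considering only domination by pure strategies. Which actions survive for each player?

P1 drop C (A beats it: P:7>5 Q:10>6 R:9>6 S:4>3)
P1 drop D (B beats it: P:8>3 Q:8>5 R:11>9 S:7>0)
P1 drop E (A beats it: P:7>1 Q:10>7 R:9>6 S:4>3)
P2 drop R (P beats it: A:8>4 B:5>1)
P2 drop S (P beats it: A:8>5 B:5>4)
P1→{A,B} P2→{P,Q}

IESDS → P1:{A,B} P2:{P,Q}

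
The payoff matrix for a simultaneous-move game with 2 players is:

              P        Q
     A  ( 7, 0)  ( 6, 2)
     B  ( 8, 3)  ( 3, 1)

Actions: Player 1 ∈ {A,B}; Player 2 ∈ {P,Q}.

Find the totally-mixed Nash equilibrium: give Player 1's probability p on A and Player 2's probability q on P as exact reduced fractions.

P1 indiff ⇒ q·7+(1-q)·6 = q·8+(1-q)·3 ⇒ q(-1) = (1-q)(-3) ⇒ q = 3/4
P2 indiff ⇒ p·0+(1-p)·3 = p·2+(1-p)·1 ⇒ p(-2) = (1-p)(-2) ⇒ p = 1/2

(p,q) = (1/2, 3/4)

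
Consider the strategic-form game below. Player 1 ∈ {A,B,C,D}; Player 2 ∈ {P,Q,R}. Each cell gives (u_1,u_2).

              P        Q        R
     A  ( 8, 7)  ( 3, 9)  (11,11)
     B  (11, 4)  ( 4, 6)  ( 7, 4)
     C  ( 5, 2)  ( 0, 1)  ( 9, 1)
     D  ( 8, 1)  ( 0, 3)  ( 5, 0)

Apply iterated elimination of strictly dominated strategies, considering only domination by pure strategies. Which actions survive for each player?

Remaining: P1:{A,B} P2:{Q,R}

P1 drop C (A beats it: P:8>5 Q:3>0 R:11>9)
P1 drop D (B beats it: P:11>8 Q:4>0 R:7>5)
P2 drop P (Q beats it: A:9>7 B:6>4)
P1→{A,B} P2→{Q,R}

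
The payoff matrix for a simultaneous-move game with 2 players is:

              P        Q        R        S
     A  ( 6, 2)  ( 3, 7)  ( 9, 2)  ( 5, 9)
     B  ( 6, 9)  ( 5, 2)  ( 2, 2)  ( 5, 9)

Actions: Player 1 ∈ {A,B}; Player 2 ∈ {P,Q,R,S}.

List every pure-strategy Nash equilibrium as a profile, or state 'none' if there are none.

NE set: (A,S), (B,P), (B,S)

(A,P): not NE [P2→S gives 9>2]
(A,Q): not NE [P1→B gives 5>3; P2→S gives 9>7]
(A,R): not NE [P2→S gives 9>2]
(A,S): NE
(B,P): NE
(B,Q): not NE [P2→S gives 9>2]
(B,R): not NE [P1→A gives 9>2; P2→S gives 9>2]
(B,S): NE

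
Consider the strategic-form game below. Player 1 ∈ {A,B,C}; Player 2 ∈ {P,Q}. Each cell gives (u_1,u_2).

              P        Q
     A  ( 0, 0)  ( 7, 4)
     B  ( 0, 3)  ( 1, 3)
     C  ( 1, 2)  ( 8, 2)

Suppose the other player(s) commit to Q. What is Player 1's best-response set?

argmax u_1 = {C}

u_1(A vs Q) = 7
u_1(B vs Q) = 1
u_1(C vs Q) = 8
max payoff 8 at {C}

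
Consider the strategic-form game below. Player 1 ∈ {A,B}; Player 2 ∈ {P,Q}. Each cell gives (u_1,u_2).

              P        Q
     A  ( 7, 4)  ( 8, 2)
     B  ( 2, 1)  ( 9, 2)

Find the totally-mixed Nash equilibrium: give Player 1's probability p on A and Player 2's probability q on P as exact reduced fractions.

p=1/3, q=1/6

P1 indiff ⇒ q·7+(1-q)·8 = q·2+(1-q)·9 ⇒ q(5) = (1-q)(1) ⇒ q = 1/6
P2 indiff ⇒ p·4+(1-p)·1 = p·2+(1-p)·2 ⇒ p(2) = (1-p)(1) ⇒ p = 1/3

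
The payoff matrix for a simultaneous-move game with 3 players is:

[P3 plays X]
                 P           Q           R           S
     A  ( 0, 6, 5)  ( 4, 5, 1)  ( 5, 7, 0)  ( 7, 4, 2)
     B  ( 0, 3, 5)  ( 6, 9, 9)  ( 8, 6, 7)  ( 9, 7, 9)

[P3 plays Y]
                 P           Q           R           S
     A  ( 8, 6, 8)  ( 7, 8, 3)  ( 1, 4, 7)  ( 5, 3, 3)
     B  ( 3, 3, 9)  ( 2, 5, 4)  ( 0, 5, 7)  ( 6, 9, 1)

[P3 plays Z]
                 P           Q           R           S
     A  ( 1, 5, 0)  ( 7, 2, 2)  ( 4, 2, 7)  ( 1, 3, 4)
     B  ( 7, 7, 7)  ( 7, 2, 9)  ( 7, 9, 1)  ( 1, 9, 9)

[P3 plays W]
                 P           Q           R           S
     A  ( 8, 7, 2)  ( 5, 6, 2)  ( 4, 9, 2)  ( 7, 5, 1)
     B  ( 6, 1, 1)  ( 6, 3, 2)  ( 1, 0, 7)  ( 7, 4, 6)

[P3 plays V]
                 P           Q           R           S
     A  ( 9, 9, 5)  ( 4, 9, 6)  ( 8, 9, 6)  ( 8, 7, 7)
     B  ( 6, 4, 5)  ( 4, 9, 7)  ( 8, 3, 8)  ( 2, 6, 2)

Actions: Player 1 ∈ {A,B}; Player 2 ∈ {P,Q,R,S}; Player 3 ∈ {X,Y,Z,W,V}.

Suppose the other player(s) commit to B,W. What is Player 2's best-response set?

u_2(P vs B,W) = 1
u_2(Q vs B,W) = 3
u_2(R vs B,W) = 0
u_2(S vs B,W) = 4
max payoff 4 at {S}

argmax u_2 = {S}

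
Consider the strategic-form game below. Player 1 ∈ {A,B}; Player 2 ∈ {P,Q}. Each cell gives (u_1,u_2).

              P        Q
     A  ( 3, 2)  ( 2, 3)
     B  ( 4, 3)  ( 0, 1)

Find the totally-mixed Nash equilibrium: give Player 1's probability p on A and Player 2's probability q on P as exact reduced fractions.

P1 indiff ⇒ q·3+(1-q)·2 = q·4+(1-q)·0 ⇒ q(-1) = (1-q)(-2) ⇒ q = 2/3
P2 indiff ⇒ p·2+(1-p)·3 = p·3+(1-p)·1 ⇒ p(-1) = (1-p)(-2) ⇒ p = 2/3

(p,q) = (2/3, 2/3)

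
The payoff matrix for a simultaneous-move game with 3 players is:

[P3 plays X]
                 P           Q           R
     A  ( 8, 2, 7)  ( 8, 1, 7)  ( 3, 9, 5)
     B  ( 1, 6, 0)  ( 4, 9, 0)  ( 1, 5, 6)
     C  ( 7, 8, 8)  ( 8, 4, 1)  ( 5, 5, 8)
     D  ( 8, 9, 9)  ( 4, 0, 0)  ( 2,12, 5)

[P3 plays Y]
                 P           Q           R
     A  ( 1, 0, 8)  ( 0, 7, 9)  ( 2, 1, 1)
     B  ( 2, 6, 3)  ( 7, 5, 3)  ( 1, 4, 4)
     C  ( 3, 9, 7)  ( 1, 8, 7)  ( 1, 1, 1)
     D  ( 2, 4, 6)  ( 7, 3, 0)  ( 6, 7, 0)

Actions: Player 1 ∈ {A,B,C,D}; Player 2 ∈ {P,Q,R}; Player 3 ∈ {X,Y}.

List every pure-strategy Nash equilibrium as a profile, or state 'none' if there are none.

PSNE: ∅

(A,P,X): not NE [P2→R gives 9>2; P3→Y gives 8>7]
(A,P,Y): not NE [P1→C gives 3>1; P2→Q gives 7>0]
(A,Q,X): not NE [P2→R gives 9>1; P3→Y gives 9>7]
(A,Q,Y): not NE [P1→D gives 7>0]
(A,R,X): not NE [P1→C gives 5>3]
(A,R,Y): not NE [P1→D gives 6>2; P2→Q gives 7>1; P3→X gives 5>1]
(B,P,X): not NE [P1→D gives 8>1; P2→Q gives 9>6; P3→Y gives 3>0]
(B,P,Y): not NE [P1→C gives 3>2]
(B,Q,X): not NE [P1→C gives 8>4; P3→Y gives 3>0]
(B,Q,Y): not NE [P2→P gives 6>5]
(B,R,X): not NE [P1→C gives 5>1; P2→Q gives 9>5]
(B,R,Y): not NE [P1→D gives 6>1; P2→P gives 6>4; P3→X gives 6>4]
(C,P,X): not NE [P1→D gives 8>7]
(C,P,Y): not NE [P3→X gives 8>7]
(C,Q,X): not NE [P2→P gives 8>4; P3→Y gives 7>1]
(C,Q,Y): not NE [P1→D gives 7>1; P2→P gives 9>8]
(C,R,X): not NE [P2→P gives 8>5]
(C,R,Y): not NE [P1→D gives 6>1; P2→P gives 9>1; P3→X gives 8>1]
(D,P,X): not NE [P2→R gives 12>9]
(D,P,Y): not NE [P1→C gives 3>2; P2→R gives 7>4; P3→X gives 9>6]
(D,Q,X): not NE [P1→C gives 8>4; P2→R gives 12>0]
(D,Q,Y): not NE [P2→R gives 7>3]
(D,R,X): not NE [P1→C gives 5>2]
(D,R,Y): not NE [P3→X gives 5>0]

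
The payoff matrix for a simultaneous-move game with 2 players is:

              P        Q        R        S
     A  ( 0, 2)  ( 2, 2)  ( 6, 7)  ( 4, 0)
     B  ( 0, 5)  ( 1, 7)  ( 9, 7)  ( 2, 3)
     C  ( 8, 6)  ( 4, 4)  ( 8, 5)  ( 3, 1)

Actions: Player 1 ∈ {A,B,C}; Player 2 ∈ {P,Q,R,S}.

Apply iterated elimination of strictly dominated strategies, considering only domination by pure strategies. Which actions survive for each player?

IESDS → P1:{B,C} P2:{P,Q,R}

P2 drop S (P beats it: A:2>0 B:5>3 C:6>1)
P1 drop A (C beats it: P:8>0 Q:4>2 R:8>6)
P1→{B,C} P2→{P,Q,R}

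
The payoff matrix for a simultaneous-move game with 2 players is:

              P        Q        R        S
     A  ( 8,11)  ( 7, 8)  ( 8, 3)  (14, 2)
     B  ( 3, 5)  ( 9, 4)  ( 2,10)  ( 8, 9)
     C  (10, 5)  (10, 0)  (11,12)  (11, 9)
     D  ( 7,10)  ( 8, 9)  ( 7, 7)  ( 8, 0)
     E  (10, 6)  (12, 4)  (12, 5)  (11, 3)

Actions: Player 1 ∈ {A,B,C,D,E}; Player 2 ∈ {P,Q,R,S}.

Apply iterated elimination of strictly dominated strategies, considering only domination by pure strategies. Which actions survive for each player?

P1 drop B (C beats it: P:10>3 Q:10>9 R:11>2 S:11>8)
P1 drop D (C beats it: P:10>7 Q:10>8 R:11>7 S:11>8)
P2 drop Q (P beats it: A:11>8 C:5>0 E:6>4)
P2 drop S (R beats it: A:3>2 C:12>9 E:5>3)
P1 drop A (C beats it: P:10>8 R:11>8)
P1→{C,E} P2→{P,R}

Survivors P1:{C,E} P2:{P,R}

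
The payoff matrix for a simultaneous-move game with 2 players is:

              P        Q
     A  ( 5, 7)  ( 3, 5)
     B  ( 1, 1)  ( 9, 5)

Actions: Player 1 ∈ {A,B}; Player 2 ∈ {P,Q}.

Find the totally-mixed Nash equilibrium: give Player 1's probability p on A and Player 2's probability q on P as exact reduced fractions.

P1 indiff ⇒ q·5+(1-q)·3 = q·1+(1-q)·9 ⇒ q(4) = (1-q)(6) ⇒ q = 3/5
P2 indiff ⇒ p·7+(1-p)·1 = p·5+(1-p)·5 ⇒ p(2) = (1-p)(4) ⇒ p = 2/3

P1 mixes 2/3 on A; P2 mixes 3/5 on P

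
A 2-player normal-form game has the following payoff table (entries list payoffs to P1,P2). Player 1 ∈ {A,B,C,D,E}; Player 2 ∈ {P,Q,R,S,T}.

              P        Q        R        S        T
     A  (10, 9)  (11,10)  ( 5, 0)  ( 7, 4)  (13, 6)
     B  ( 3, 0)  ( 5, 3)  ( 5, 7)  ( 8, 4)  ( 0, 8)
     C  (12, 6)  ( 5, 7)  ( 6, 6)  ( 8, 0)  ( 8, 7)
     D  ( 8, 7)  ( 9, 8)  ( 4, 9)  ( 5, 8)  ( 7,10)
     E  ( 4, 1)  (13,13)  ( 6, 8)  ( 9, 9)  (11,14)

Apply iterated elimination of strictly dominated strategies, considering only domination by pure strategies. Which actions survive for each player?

P1 drop B (E beats it: P:4>3 Q:13>5 R:6>5 S:9>8 T:11>0)
P1 drop D (A beats it: P:10>8 Q:11>9 R:5>4 S:7>5 T:13>7)
P2 drop P (Q beats it: A:10>9 C:7>6 E:13>1)
P2 drop R (Q beats it: A:10>0 C:7>6 E:13>8)
P1 drop C (E beats it: Q:13>5 S:9>8 T:11>8)
P2 drop S (Q beats it: A:10>4 E:13>9)
P1→{A,E} P2→{Q,T}

Remaining: P1:{A,E} P2:{Q,T}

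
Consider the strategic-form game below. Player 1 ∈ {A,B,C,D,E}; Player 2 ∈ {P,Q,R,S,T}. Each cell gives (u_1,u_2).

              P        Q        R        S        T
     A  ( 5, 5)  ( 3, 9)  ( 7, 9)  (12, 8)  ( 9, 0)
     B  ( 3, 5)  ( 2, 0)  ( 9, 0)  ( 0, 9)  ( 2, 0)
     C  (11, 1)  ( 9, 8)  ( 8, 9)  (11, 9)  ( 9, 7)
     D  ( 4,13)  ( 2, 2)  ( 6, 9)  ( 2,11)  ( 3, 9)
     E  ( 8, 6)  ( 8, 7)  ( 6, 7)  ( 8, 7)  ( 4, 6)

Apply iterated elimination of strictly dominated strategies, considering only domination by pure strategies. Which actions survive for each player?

Survivors P1:{A,B,C} P2:{Q,R,S}

P1 drop D (A beats it: P:5>4 Q:3>2 R:7>6 S:12>2 T:9>3)
P1 drop E (C beats it: P:11>8 Q:9>8 R:8>6 S:11>8 T:9>4)
P2 drop P (S beats it: A:8>5 B:9>5 C:9>1)
P2 drop T (S beats it: A:8>0 B:9>0 C:9>7)
P1→{A,B,C} P2→{Q,R,S}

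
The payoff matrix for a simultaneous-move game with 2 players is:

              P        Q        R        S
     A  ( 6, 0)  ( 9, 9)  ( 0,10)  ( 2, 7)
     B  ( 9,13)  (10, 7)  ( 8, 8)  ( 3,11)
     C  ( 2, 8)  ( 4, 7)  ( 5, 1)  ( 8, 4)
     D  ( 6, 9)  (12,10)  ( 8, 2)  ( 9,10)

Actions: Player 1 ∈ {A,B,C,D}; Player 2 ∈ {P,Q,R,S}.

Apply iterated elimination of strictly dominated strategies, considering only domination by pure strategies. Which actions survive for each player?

Survivors P1:{B,D} P2:{P,Q,S}

P1 drop A (B beats it: P:9>6 Q:10>9 R:8>0 S:3>2)
P1 drop C (D beats it: P:6>2 Q:12>4 R:8>5 S:9>8)
P2 drop R (P beats it: B:13>8 D:9>2)
P1→{B,D} P2→{P,Q,S}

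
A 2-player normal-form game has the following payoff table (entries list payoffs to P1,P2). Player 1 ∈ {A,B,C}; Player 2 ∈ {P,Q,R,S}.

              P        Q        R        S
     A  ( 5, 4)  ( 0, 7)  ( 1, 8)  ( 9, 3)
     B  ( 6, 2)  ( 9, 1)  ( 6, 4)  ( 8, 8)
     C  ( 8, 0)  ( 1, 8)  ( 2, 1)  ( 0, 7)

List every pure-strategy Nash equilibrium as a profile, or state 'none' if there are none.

(A,P): not NE [P1→C gives 8>5; P2→R gives 8>4]
(A,Q): not NE [P1→B gives 9>0; P2→R gives 8>7]
(A,R): not NE [P1→B gives 6>1]
(A,S): not NE [P2→R gives 8>3]
(B,P): not NE [P1→C gives 8>6; P2→S gives 8>2]
(B,Q): not NE [P2→S gives 8>1]
(B,R): not NE [P2→S gives 8>4]
(B,S): not NE [P1→A gives 9>8]
(C,P): not NE [P2→Q gives 8>0]
(C,Q): not NE [P1→B gives 9>1]
(C,R): not NE [P1→B gives 6>2; P2→Q gives 8>1]
(C,S): not NE [P1→A gives 9>0; P2→Q gives 8>7]

PSNE: ∅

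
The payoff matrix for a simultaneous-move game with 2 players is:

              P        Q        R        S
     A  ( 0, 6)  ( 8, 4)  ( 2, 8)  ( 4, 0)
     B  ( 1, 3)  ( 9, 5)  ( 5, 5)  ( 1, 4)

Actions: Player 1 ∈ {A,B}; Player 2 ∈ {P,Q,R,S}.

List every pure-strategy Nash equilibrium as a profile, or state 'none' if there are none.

(A,P): not NE [P1→B gives 1>0; P2→R gives 8>6]
(A,Q): not NE [P1→B gives 9>8; P2→R gives 8>4]
(A,R): not NE [P1→B gives 5>2]
(A,S): not NE [P2→R gives 8>0]
(B,P): not NE [P2→R gives 5>3]
(B,Q): NE
(B,R): NE
(B,S): not NE [P1→A gives 4>1; P2→R gives 5>4]

Nash profiles: (B,Q), (B,R)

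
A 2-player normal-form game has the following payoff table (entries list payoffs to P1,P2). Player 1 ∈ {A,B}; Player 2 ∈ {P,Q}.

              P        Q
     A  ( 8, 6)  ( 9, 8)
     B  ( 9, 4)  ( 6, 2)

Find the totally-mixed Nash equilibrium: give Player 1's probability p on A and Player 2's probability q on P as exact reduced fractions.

P1 mixes 1/2 on A; P2 mixes 3/4 on P

P1 indiff ⇒ q·8+(1-q)·9 = q·9+(1-q)·6 ⇒ q(-1) = (1-q)(-3) ⇒ q = 3/4
P2 indiff ⇒ p·6+(1-p)·4 = p·8+(1-p)·2 ⇒ p(-2) = (1-p)(-2) ⇒ p = 1/2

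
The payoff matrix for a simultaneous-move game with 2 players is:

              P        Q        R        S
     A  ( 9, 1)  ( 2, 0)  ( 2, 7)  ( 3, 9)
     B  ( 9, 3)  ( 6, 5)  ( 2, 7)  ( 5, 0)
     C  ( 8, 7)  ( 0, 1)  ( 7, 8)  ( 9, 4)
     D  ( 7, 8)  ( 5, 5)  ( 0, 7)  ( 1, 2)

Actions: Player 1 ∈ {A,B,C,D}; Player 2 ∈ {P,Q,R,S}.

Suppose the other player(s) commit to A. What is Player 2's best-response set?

P2 best: {S}

u_2(P vs A) = 1
u_2(Q vs A) = 0
u_2(R vs A) = 7
u_2(S vs A) = 9
max payoff 9 at {S}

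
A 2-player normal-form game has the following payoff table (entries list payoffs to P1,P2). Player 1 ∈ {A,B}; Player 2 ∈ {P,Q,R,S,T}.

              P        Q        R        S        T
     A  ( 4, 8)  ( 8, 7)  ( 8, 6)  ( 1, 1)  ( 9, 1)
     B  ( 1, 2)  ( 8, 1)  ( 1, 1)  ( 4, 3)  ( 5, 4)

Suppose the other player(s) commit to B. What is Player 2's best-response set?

u_2(P vs B) = 2
u_2(Q vs B) = 1
u_2(R vs B) = 1
u_2(S vs B) = 3
u_2(T vs B) = 4
max payoff 4 at {T}

BR_2 = {T}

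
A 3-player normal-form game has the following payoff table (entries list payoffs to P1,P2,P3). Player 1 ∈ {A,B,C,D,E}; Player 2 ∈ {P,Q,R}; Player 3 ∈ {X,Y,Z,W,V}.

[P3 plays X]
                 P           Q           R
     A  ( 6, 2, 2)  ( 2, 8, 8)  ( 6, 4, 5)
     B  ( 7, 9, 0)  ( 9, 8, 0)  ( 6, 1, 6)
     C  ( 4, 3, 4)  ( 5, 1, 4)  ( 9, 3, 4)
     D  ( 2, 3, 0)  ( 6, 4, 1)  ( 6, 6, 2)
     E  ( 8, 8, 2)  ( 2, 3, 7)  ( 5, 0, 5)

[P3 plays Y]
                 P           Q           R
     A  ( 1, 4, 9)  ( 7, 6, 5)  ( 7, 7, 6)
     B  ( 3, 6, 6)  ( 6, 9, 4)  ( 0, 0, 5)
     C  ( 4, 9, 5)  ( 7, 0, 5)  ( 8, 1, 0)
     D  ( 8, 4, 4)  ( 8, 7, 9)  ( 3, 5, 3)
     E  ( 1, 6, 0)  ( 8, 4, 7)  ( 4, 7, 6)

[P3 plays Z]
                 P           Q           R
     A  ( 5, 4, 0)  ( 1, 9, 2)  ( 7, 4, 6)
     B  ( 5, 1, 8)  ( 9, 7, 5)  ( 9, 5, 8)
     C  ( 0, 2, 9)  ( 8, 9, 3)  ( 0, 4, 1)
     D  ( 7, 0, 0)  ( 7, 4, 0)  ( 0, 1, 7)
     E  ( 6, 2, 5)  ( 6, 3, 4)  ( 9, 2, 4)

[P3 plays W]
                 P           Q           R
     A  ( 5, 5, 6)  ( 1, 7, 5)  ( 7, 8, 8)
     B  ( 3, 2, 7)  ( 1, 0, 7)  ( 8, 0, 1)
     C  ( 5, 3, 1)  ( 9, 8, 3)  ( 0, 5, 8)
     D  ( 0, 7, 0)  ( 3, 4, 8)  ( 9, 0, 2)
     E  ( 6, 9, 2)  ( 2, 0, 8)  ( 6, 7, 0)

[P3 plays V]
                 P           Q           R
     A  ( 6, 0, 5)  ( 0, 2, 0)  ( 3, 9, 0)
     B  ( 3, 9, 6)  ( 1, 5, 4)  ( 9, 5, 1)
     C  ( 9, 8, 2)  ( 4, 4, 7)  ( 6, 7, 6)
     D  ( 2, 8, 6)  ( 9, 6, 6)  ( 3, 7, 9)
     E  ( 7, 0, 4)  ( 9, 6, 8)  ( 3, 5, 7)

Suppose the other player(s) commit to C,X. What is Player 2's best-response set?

u_2(P vs C,X) = 3
u_2(Q vs C,X) = 1
u_2(R vs C,X) = 3
max payoff 3 at {P,R}

P2 best: {P,R}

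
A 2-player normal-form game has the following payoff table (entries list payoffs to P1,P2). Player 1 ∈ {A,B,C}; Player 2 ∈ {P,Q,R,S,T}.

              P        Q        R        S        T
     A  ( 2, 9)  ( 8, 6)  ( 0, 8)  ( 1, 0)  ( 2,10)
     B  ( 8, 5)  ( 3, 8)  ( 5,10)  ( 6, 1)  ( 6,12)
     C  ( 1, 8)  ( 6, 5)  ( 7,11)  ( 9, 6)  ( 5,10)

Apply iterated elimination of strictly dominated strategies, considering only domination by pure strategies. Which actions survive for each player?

P2 drop P (T beats it: A:10>9 B:12>5 C:10>8)
P2 drop Q (R beats it: A:8>6 B:10>8 C:11>5)
P1 drop A (B beats it: R:5>0 S:6>1 T:6>2)
P2 drop S (R beats it: B:10>1 C:11>6)
P1→{B,C} P2→{R,T}

IESDS → P1:{B,C} P2:{R,T}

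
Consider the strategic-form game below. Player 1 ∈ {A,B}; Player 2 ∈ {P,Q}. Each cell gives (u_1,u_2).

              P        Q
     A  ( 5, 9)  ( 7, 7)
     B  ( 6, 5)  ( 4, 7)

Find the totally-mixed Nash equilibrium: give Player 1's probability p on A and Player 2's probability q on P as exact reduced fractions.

P1 indiff ⇒ q·5+(1-q)·7 = q·6+(1-q)·4 ⇒ q(-1) = (1-q)(-3) ⇒ q = 3/4
P2 indiff ⇒ p·9+(1-p)·5 = p·7+(1-p)·7 ⇒ p(2) = (1-p)(2) ⇒ p = 1/2

P1 mixes 1/2 on A; P2 mixes 3/4 on P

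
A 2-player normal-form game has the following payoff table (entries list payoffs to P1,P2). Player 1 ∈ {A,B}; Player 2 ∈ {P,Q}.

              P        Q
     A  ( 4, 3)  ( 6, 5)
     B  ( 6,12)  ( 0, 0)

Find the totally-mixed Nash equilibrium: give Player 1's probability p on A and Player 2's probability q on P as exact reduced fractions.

P1 mixes 6/7 on A; P2 mixes 3/4 on P

P1 indiff ⇒ q·4+(1-q)·6 = q·6+(1-q)·0 ⇒ q(-2) = (1-q)(-6) ⇒ q = 3/4
P2 indiff ⇒ p·3+(1-p)·12 = p·5+(1-p)·0 ⇒ p(-2) = (1-p)(-12) ⇒ p = 6/7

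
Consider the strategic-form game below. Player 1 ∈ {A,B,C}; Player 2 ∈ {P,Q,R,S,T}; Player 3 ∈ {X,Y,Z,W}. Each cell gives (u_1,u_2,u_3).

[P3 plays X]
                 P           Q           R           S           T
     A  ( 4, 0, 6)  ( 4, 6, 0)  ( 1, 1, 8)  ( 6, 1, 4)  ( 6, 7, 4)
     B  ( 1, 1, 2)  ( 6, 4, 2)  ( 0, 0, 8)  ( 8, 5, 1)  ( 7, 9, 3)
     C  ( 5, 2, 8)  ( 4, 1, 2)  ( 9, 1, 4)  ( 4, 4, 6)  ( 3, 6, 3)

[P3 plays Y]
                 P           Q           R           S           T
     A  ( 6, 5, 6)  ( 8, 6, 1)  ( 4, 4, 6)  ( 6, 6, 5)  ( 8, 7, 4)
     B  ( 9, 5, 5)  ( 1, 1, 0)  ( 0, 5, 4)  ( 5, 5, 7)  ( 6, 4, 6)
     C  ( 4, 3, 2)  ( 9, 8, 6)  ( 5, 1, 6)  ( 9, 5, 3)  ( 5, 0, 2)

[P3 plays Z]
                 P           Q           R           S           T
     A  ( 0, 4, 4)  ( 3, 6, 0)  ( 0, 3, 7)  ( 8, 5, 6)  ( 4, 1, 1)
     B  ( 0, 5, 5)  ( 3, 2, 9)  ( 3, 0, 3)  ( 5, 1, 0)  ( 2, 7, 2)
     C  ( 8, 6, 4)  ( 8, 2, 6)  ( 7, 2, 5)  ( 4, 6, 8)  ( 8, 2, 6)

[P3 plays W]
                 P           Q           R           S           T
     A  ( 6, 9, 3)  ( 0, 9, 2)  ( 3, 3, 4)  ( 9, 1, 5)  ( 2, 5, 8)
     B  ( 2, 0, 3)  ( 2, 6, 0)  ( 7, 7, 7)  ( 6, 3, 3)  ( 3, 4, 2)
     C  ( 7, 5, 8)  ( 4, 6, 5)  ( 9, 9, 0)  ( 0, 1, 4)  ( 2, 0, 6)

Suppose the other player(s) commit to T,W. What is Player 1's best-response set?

u_1(A vs T,W) = 2
u_1(B vs T,W) = 3
u_1(C vs T,W) = 2
max payoff 3 at {B}

P1 best: {B}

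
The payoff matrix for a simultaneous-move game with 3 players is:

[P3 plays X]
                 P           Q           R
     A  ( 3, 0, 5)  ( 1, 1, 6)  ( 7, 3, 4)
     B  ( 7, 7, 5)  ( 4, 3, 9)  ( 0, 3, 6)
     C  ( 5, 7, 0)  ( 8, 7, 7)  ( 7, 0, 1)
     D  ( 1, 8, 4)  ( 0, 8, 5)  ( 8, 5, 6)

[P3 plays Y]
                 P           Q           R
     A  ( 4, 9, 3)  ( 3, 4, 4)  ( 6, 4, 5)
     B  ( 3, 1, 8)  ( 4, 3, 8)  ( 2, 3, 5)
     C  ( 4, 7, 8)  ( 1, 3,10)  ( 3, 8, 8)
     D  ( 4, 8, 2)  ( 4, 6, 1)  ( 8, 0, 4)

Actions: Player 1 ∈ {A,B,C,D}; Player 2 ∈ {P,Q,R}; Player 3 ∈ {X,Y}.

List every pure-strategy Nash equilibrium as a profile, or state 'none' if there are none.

(A,P,X): not NE [P1→B gives 7>3; P2→R gives 3>0]
(A,P,Y): not NE [P3→X gives 5>3]
(A,Q,X): not NE [P1→C gives 8>1; P2→R gives 3>1]
(A,Q,Y): not NE [P1→D gives 4>3; P2→P gives 9>4; P3→X gives 6>4]
(A,R,X): not NE [P1→D gives 8>7; P3→Y gives 5>4]
(A,R,Y): not NE [P1→D gives 8>6; P2→P gives 9>4]
(B,P,X): not NE [P3→Y gives 8>5]
(B,P,Y): not NE [P1→D gives 4>3; P2→R gives 3>1]
(B,Q,X): not NE [P1→C gives 8>4; P2→P gives 7>3]
(B,Q,Y): not NE [P3→X gives 9>8]
(B,R,X): not NE [P1→D gives 8>0; P2→P gives 7>3]
(B,R,Y): not NE [P1→D gives 8>2; P3→X gives 6>5]
(C,P,X): not NE [P1→B gives 7>5; P3→Y gives 8>0]
(C,P,Y): not NE [P2→R gives 8>7]
(C,Q,X): not NE [P3→Y gives 10>7]
(C,Q,Y): not NE [P1→D gives 4>1; P2→R gives 8>3]
(C,R,X): not NE [P1→D gives 8>7; P2→Q gives 7>0; P3→Y gives 8>1]
(C,R,Y): not NE [P1→D gives 8>3]
(D,P,X): not NE [P1→B gives 7>1]
(D,P,Y): not NE [P3→X gives 4>2]
(D,Q,X): not NE [P1→C gives 8>0]
(D,Q,Y): not NE [P2→P gives 8>6; P3→X gives 5>1]
(D,R,X): not NE [P2→Q gives 8>5]
(D,R,Y): not NE [P2→P gives 8>0; P3→X gives 6>4]

No pure NE.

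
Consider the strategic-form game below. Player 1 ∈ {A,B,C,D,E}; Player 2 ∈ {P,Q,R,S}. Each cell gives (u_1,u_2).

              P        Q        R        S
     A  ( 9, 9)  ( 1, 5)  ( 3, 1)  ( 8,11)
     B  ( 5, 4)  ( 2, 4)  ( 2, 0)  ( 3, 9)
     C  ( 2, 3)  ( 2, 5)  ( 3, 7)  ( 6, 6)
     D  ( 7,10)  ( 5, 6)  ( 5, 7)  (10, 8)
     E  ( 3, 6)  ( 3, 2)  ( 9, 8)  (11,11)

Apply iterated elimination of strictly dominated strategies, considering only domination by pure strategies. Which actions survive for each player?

P1 drop B (D beats it: P:7>5 Q:5>2 R:5>2 S:10>3)
P1 drop C (D beats it: P:7>2 Q:5>2 R:5>3 S:10>6)
P2 drop Q (P beats it: A:9>5 D:10>6 E:6>2)
P2 drop R (S beats it: A:11>1 D:8>7 E:11>8)
P1→{A,D,E} P2→{P,S}

Survivors P1:{A,D,E} P2:{P,S}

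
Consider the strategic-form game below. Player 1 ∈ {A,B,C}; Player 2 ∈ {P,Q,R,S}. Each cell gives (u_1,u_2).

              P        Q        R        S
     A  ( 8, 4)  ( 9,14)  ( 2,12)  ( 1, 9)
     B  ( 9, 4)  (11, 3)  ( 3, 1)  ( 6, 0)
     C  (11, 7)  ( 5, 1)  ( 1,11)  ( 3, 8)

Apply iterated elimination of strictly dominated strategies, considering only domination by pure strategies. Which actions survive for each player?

IESDS → P1:{B,C} P2:{P,R}

P1 drop A (B beats it: P:9>8 Q:11>9 R:3>2 S:6>1)
P2 drop Q (P beats it: B:4>3 C:7>1)
P2 drop S (R beats it: B:1>0 C:11>8)
P1→{B,C} P2→{P,R}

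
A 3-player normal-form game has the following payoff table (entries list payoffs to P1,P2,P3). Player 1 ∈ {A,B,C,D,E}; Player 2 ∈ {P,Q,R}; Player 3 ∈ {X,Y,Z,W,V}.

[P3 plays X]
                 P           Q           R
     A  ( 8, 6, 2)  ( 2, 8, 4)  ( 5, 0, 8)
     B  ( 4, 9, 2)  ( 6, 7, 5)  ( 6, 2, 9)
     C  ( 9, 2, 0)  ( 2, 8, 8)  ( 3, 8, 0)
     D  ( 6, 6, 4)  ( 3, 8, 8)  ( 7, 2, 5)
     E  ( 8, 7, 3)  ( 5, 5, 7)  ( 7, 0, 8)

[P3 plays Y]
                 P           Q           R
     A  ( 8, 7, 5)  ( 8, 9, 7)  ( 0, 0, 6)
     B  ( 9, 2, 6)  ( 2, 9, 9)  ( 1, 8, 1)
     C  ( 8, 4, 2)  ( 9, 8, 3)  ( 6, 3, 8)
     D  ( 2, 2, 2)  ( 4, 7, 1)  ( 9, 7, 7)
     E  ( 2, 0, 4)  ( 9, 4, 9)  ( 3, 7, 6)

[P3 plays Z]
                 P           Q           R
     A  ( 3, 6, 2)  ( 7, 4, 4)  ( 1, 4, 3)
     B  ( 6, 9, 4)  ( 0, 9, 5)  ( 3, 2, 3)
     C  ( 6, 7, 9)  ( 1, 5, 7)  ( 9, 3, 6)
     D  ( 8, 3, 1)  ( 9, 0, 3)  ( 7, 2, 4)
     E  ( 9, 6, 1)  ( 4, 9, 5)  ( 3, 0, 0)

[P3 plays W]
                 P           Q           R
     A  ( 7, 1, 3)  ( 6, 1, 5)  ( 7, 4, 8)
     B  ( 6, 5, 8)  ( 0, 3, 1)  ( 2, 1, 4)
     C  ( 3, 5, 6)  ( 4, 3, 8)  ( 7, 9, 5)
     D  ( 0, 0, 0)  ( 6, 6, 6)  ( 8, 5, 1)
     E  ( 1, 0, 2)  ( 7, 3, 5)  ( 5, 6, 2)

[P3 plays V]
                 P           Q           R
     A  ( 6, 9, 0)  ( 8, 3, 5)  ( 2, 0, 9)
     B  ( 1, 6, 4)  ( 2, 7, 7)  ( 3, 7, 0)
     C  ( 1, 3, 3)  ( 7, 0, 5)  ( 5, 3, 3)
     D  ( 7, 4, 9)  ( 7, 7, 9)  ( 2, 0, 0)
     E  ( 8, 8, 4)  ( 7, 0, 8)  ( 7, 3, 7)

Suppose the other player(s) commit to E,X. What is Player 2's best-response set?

argmax u_2 = {P}

u_2(P vs E,X) = 7
u_2(Q vs E,X) = 5
u_2(R vs E,X) = 0
max payoff 7 at {P}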